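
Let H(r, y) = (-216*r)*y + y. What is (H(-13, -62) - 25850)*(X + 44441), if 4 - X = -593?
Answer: -9007960304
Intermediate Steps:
H(r, y) = y - 216*r*y (H(r, y) = -216*r*y + y = y - 216*r*y)
X = 597 (X = 4 - 1*(-593) = 4 + 593 = 597)
(H(-13, -62) - 25850)*(X + 44441) = (-62*(1 - 216*(-13)) - 25850)*(597 + 44441) = (-62*(1 + 2808) - 25850)*45038 = (-62*2809 - 25850)*45038 = (-174158 - 25850)*45038 = -200008*45038 = -9007960304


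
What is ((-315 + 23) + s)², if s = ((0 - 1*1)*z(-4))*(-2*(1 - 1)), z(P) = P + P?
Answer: 85264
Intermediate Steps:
z(P) = 2*P
s = 0 (s = ((0 - 1*1)*(2*(-4)))*(-2*(1 - 1)) = ((0 - 1)*(-8))*(-2*0) = -1*(-8)*0 = 8*0 = 0)
((-315 + 23) + s)² = ((-315 + 23) + 0)² = (-292 + 0)² = (-292)² = 85264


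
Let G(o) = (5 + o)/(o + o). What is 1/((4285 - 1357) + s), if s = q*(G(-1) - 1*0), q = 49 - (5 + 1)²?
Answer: 1/2902 ≈ 0.00034459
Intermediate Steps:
q = 13 (q = 49 - 1*6² = 49 - 1*36 = 49 - 36 = 13)
G(o) = (5 + o)/(2*o) (G(o) = (5 + o)/((2*o)) = (5 + o)*(1/(2*o)) = (5 + o)/(2*o))
s = -26 (s = 13*((½)*(5 - 1)/(-1) - 1*0) = 13*((½)*(-1)*4 + 0) = 13*(-2 + 0) = 13*(-2) = -26)
1/((4285 - 1357) + s) = 1/((4285 - 1357) - 26) = 1/(2928 - 26) = 1/2902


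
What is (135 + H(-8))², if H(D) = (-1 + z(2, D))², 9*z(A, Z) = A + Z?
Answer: 1537600/81 ≈ 18983.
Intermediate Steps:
z(A, Z) = A/9 + Z/9 (z(A, Z) = (A + Z)/9 = A/9 + Z/9)
H(D) = (-7/9 + D/9)² (H(D) = (-1 + ((⅑)*2 + D/9))² = (-1 + (2/9 + D/9))² = (-7/9 + D/9)²)
(135 + H(-8))² = (135 + (-7 - 8)²/81)² = (135 + (1/81)*(-15)²)² = (135 + (1/81)*225)² = (135 + 25/9)² = (1240/9)² = 1537600/81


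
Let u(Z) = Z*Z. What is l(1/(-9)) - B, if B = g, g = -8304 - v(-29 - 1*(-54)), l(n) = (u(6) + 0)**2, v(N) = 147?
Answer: 9747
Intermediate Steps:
u(Z) = Z**2
l(n) = 1296 (l(n) = (6**2 + 0)**2 = (36 + 0)**2 = 36**2 = 1296)
g = -8451 (g = -8304 - 1*147 = -8304 - 147 = -8451)
B = -8451
l(1/(-9)) - B = 1296 - 1*(-8451) = 1296 + 8451 = 9747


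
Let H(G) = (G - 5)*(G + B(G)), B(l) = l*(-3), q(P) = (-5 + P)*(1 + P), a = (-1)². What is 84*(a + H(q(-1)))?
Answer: 84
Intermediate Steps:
a = 1
q(P) = (1 + P)*(-5 + P)
B(l) = -3*l
H(G) = -2*G*(-5 + G) (H(G) = (G - 5)*(G - 3*G) = (-5 + G)*(-2*G) = -2*G*(-5 + G))
84*(a + H(q(-1))) = 84*(1 + 2*(-5 + (-1)² - 4*(-1))*(5 - (-5 + (-1)² - 4*(-1)))) = 84*(1 + 2*(-5 + 1 + 4)*(5 - (-5 + 1 + 4))) = 84*(1 + 2*0*(5 - 1*0)) = 84*(1 + 2*0*(5 + 0)) = 84*(1 + 2*0*5) = 84*(1 + 0) = 84*1 = 84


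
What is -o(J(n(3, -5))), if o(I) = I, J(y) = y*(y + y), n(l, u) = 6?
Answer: -72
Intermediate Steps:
J(y) = 2*y² (J(y) = y*(2*y) = 2*y²)
-o(J(n(3, -5))) = -2*6² = -2*36 = -1*72 = -72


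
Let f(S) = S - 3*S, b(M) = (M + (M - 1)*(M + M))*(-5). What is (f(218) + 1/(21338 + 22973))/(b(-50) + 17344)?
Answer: 19319595/350322766 ≈ 0.055148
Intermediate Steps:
b(M) = -5*M - 10*M*(-1 + M) (b(M) = (M + (-1 + M)*(2*M))*(-5) = (M + 2*M*(-1 + M))*(-5) = -5*M - 10*M*(-1 + M))
f(S) = -2*S
(f(218) + 1/(21338 + 22973))/(b(-50) + 17344) = (-2*218 + 1/(21338 + 22973))/(5*(-50)*(1 - 2*(-50)) + 17344) = (-436 + 1/44311)/(5*(-50)*(1 + 100) + 17344) = (-436 + 1/44311)/(5*(-50)*101 + 17344) = -19319595/(44311*(-25250 + 17344)) = -19319595/44311/(-7906) = -19319595/44311*(-1/7906) = 19319595/350322766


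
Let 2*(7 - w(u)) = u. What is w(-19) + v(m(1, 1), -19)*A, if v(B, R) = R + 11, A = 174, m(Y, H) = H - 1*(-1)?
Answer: -2751/2 ≈ -1375.5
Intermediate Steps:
m(Y, H) = 1 + H (m(Y, H) = H + 1 = 1 + H)
w(u) = 7 - u/2
v(B, R) = 11 + R
w(-19) + v(m(1, 1), -19)*A = (7 - ½*(-19)) + (11 - 19)*174 = (7 + 19/2) - 8*174 = 33/2 - 1392 = -2751/2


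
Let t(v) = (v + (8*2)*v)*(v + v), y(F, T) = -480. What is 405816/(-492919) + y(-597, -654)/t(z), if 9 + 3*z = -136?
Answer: -29222697768/35236314715 ≈ -0.82933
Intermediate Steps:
z = -145/3 (z = -3 + (⅓)*(-136) = -3 - 136/3 = -145/3 ≈ -48.333)
t(v) = 34*v² (t(v) = (v + 16*v)*(2*v) = (17*v)*(2*v) = 34*v²)
405816/(-492919) + y(-597, -654)/t(z) = 405816/(-492919) - 480/(34*(-145/3)²) = 405816*(-1/492919) - 480/(34*(21025/9)) = -405816/492919 - 480/714850/9 = -405816/492919 - 480*9/714850 = -405816/492919 - 432/71485 = -29222697768/35236314715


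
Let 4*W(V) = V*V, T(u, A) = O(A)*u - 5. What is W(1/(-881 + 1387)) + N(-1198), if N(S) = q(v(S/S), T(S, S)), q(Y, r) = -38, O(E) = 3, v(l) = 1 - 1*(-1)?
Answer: -38917471/1024144 ≈ -38.000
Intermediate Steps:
v(l) = 2 (v(l) = 1 + 1 = 2)
T(u, A) = -5 + 3*u (T(u, A) = 3*u - 5 = -5 + 3*u)
W(V) = V²/4 (W(V) = (V*V)/4 = V²/4)
N(S) = -38
W(1/(-881 + 1387)) + N(-1198) = (1/(-881 + 1387))²/4 - 38 = (1/506)²/4 - 38 = (¼)*(1/256036) - 38 = 1/1024144 - 38 = -38917471/1024144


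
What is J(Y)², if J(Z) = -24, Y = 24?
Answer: 576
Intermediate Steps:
J(Y)² = (-24)² = 576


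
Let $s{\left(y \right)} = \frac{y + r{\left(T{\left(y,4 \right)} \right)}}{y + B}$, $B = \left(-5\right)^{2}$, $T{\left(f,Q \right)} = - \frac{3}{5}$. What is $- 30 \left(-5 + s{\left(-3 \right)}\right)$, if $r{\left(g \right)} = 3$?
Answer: $150$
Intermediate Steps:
$T{\left(f,Q \right)} = - \frac{3}{5}$ ($T{\left(f,Q \right)} = \left(-3\right) \frac{1}{5} = - \frac{3}{5}$)
$B = 25$
$s{\left(y \right)} = \frac{3 + y}{25 + y}$ ($s{\left(y \right)} = \frac{y + 3}{y + 25} = \frac{3 + y}{25 + y}$)
$- 30 \left(-5 + s{\left(-3 \right)}\right) = - 30 \left(-5 + \frac{3 - 3}{25 - 3}\right) = - 30 \left(-5 + \frac{1}{22} \cdot 0\right) = - 30 \left(-5 + 0\right) = \left(-30\right) \left(-5\right) = 150$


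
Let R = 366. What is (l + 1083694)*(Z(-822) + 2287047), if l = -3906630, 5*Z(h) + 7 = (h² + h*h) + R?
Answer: -36096775360432/5 ≈ -7.2194e+12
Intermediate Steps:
Z(h) = 359/5 + 2*h²/5 (Z(h) = -7/5 + ((h² + h*h) + 366)/5 = -7/5 + ((h² + h²) + 366)/5 = -7/5 + (2*h² + 366)/5 = -7/5 + (366 + 2*h²)/5 = -7/5 + (366/5 + 2*h²/5) = 359/5 + 2*h²/5)
(l + 1083694)*(Z(-822) + 2287047) = (-3906630 + 1083694)*((359/5 + (⅖)*(-822)²) + 2287047) = -2822936*((359/5 + (⅖)*675684) + 2287047) = -2822936*((359/5 + 1351368/5) + 2287047) = -2822936*(1351727/5 + 2287047) = -2822936*12786962/5 = -36096775360432/5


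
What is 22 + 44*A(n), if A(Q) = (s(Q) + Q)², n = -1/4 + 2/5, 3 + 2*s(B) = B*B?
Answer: 16137451/160000 ≈ 100.86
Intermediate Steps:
s(B) = -3/2 + B²/2 (s(B) = -3/2 + (B*B)/2 = -3/2 + B²/2)
n = 3/20 (n = -1*¼ + 2*(⅕) = -¼ + ⅖ = 3/20 ≈ 0.15000)
A(Q) = (-3/2 + Q + Q²/2)² (A(Q) = ((-3/2 + Q²/2) + Q)² = (-3/2 + Q + Q²/2)²)
22 + 44*A(n) = 22 + 44*((-3 + (3/20)² + 2*(3/20))²/4) = 22 + 44*((-3 + 9/400 + 3/10)²/4) = 22 + 44*((-1071/400)²/4) = 22 + 44*((¼)*(1147041/160000)) = 22 + 44*(1147041/640000) = 22 + 12617451/160000 = 16137451/160000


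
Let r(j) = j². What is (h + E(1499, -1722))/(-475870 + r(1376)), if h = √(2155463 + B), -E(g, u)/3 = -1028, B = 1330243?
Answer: 514/236251 + √3485706/1417506 ≈ 0.0034928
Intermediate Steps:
E(g, u) = 3084 (E(g, u) = -3*(-1028) = 3084)
h = √3485706 (h = √(2155463 + 1330243) = √3485706 ≈ 1867.0)
(h + E(1499, -1722))/(-475870 + r(1376)) = (√3485706 + 3084)/(-475870 + 1376²) = (3084 + √3485706)/(-475870 + 1893376) = (3084 + √3485706)/1417506 = (3084 + √3485706)*(1/1417506) = 514/236251 + √3485706/1417506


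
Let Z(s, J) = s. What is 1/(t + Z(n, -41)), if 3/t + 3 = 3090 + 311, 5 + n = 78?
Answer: 3398/248057 ≈ 0.013698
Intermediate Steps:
n = 73 (n = -5 + 78 = 73)
t = 3/3398 (t = 3/(-3 + (3090 + 311)) = 3/(-3 + 3401) = 3/3398 ≈ 0.00088287)
1/(t + Z(n, -41)) = 1/(3/3398 + 73) = 1/(248057/3398) = 3398/248057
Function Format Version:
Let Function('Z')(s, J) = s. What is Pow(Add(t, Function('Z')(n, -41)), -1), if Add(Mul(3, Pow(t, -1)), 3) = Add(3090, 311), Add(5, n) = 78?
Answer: Rational(3398, 248057) ≈ 0.013698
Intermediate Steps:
n = 73 (n = Add(-5, 78) = 73)
t = Rational(3, 3398) (t = Mul(3, Pow(Add(-3, Add(3090, 311)), -1)) = Mul(3, Pow(Add(-3, 3401), -1)) = Mul(3, Pow(3398, -1)) = Mul(3, Rational(1, 3398)) = Rational(3, 3398) ≈ 0.00088287)
Pow(Add(t, Function('Z')(n, -41)), -1) = Pow(Add(Rational(3, 3398), 73), -1) = Pow(Rational(248057, 3398), -1) = Rational(3398, 248057)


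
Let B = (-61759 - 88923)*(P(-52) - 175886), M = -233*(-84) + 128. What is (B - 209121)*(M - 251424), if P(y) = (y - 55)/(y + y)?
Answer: -79836419214362575/13 ≈ -6.1413e+15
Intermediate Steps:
M = 19700 (M = 19572 + 128 = 19700)
P(y) = (-55 + y)/(2*y) (P(y) = (-55 + y)/((2*y)) = (-55 + y)*(1/(2*y)) = (-55 + y)/(2*y))
B = 1378140359617/52 (B = (-61759 - 88923)*((½)*(-55 - 52)/(-52) - 175886) = -150682*((½)*(-1/52)*(-107) - 175886) = -150682*(107/104 - 175886) = -150682*(-18292037/104) = 1378140359617/52 ≈ 2.6503e+10)
(B - 209121)*(M - 251424) = (1378140359617/52 - 209121)*(19700 - 251424) = (1378129485325/52)*(-231724) = -79836419214362575/13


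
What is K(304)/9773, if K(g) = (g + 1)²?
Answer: 93025/9773 ≈ 9.5186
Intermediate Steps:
K(g) = (1 + g)²
K(304)/9773 = (1 + 304)²/9773 = 305²*(1/9773) = 93025*(1/9773) = 93025/9773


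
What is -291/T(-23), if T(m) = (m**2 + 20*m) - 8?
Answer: -291/61 ≈ -4.7705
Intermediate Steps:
T(m) = -8 + m**2 + 20*m
-291/T(-23) = -291/(-8 + (-23)**2 + 20*(-23)) = -291/(-8 + 529 - 460) = -291/61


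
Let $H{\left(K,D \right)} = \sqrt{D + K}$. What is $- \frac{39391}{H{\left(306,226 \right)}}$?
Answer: $- \frac{39391 \sqrt{133}}{266} \approx -1707.8$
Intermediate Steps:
$- \frac{39391}{H{\left(306,226 \right)}} = - \frac{39391}{\sqrt{226 + 306}} = - \frac{39391}{\sqrt{532}} = - \frac{39391}{2 \sqrt{133}} = - 39391 \frac{\sqrt{133}}{266} = - \frac{39391 \sqrt{133}}{266}$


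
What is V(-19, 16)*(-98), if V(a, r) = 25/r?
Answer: -1225/8 ≈ -153.13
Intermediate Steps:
V(-19, 16)*(-98) = (25/16)*(-98) = -1225/8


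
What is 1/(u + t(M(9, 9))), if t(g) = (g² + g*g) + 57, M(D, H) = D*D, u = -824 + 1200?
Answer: 1/13555 ≈ 7.3774e-5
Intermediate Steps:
u = 376
M(D, H) = D²
t(g) = 57 + 2*g² (t(g) = (g² + g²) + 57 = 2*g² + 57 = 57 + 2*g²)
1/(u + t(M(9, 9))) = 1/(376 + (57 + 2*(9²)²)) = 1/(376 + (57 + 2*81²)) = 1/(376 + (57 + 2*6561)) = 1/(376 + (57 + 13122)) = 1/(376 + 13179) = 1/13555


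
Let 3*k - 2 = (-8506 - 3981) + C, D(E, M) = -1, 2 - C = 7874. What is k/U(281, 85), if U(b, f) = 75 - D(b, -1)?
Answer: -20357/228 ≈ -89.285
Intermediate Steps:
C = -7872 (C = 2 - 1*7874 = 2 - 7874 = -7872)
U(b, f) = 76 (U(b, f) = 75 - 1*(-1) = 75 + 1 = 76)
k = -20357/3 (k = ⅔ + ((-8506 - 3981) - 7872)/3 = ⅔ + (-12487 - 7872)/3 = ⅔ + (⅓)*(-20359) = ⅔ - 20359/3 = -20357/3 ≈ -6785.7)
k/U(281, 85) = -20357/3/76 = -20357/3*1/76 = -20357/228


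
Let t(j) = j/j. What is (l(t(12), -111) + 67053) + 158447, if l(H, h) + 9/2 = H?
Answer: 450993/2 ≈ 2.2550e+5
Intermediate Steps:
t(j) = 1
l(H, h) = -9/2 + H
(l(t(12), -111) + 67053) + 158447 = ((-9/2 + 1) + 67053) + 158447 = (-7/2 + 67053) + 158447 = 134099/2 + 158447 = 450993/2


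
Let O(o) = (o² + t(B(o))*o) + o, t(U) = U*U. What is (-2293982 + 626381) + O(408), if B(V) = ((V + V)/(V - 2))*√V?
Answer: -34133278065/41209 ≈ -8.2830e+5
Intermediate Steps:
B(V) = 2*V^(3/2)/(-2 + V) (B(V) = ((2*V)/(-2 + V))*√V = (2*V/(-2 + V))*√V = 2*V^(3/2)/(-2 + V))
t(U) = U²
O(o) = o + o² + 4*o⁴/(-2 + o)² (O(o) = (o² + (2*o^(3/2)/(-2 + o))²*o) + o = (o² + (4*o³/(-2 + o)²)*o) + o = (o² + 4*o⁴/(-2 + o)²) + o = o + o² + 4*o⁴/(-2 + o)²)
(-2293982 + 626381) + O(408) = (-2293982 + 626381) + (408 + 408² + 4*408⁴/(-2 + 408)²) = -1667601 + (408 + 166464 + 4*27710263296/406²) = -1667601 + (408 + 166464 + 4*27710263296*(1/164836)) = -1667601 + (408 + 166464 + 27710263296/41209) = -1667601 + 34586891544/41209 = -34133278065/41209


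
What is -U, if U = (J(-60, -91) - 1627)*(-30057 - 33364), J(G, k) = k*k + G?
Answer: 418198074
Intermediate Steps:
J(G, k) = G + k² (J(G, k) = k² + G = G + k²)
U = -418198074 (U = ((-60 + (-91)²) - 1627)*(-30057 - 33364) = ((-60 + 8281) - 1627)*(-63421) = (8221 - 1627)*(-63421) = 6594*(-63421) = -418198074)
-U = -1*(-418198074) = 418198074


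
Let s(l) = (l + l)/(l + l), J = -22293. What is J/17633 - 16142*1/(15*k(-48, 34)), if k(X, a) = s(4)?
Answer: -284966281/264495 ≈ -1077.4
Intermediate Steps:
s(l) = 1 (s(l) = (2*l)/((2*l)) = (2*l)*(1/(2*l)) = 1)
k(X, a) = 1
J/17633 - 16142*1/(15*k(-48, 34)) = -22293/17633 - 16142/(1*15) = -22293*1/17633 - 16142/15 = -22293/17633 - 16142*1/15 = -22293/17633 - 16142/15 = -284966281/264495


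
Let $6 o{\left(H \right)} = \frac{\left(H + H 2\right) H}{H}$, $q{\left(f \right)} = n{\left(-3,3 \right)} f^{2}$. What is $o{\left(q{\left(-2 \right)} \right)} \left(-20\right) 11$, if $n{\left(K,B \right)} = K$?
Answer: $1320$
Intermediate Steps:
$q{\left(f \right)} = - 3 f^{2}$
$o{\left(H \right)} = \frac{H}{2}$ ($o{\left(H \right)} = \frac{\left(H + H 2\right) H \frac{1}{H}}{6} = \frac{\left(H + 2 H\right) H \frac{1}{H}}{6} = \frac{3 H H \frac{1}{H}}{6} = \frac{3 H^{2} \frac{1}{H}}{6} = \frac{3 H}{6} = \frac{H}{2}$)
$o{\left(q{\left(-2 \right)} \right)} \left(-20\right) 11 = \frac{\left(-3\right) \left(-2\right)^{2}}{2} \left(-20\right) 11 = \frac{\left(-3\right) 4}{2} \left(-20\right) 11 = \frac{1}{2} \left(-12\right) \left(-20\right) 11 = \left(-6\right) \left(-20\right) 11 = 120 \cdot 11 = 1320$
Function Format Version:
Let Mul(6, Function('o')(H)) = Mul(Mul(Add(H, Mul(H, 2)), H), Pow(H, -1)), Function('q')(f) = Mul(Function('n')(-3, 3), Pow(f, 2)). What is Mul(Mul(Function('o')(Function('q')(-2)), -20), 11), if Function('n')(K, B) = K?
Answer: 1320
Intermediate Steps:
Function('q')(f) = Mul(-3, Pow(f, 2))
Function('o')(H) = Mul(Rational(1, 2), H) (Function('o')(H) = Mul(Rational(1, 6), Mul(Mul(Add(H, Mul(H, 2)), H), Pow(H, -1))) = Mul(Rational(1, 6), Mul(Mul(Add(H, Mul(2, H)), H), Pow(H, -1))) = Mul(Rational(1, 6), Mul(Mul(Mul(3, H), H), Pow(H, -1))) = Mul(Rational(1, 6), Mul(Mul(3, Pow(H, 2)), Pow(H, -1))) = Mul(Rational(1, 6), Mul(3, H)) = Mul(Rational(1, 2), H))
Mul(Mul(Function('o')(Function('q')(-2)), -20), 11) = Mul(Mul(Mul(Rational(1, 2), Mul(-3, Pow(-2, 2))), -20), 11) = Mul(Mul(Mul(Rational(1, 2), Mul(-3, 4)), -20), 11) = Mul(Mul(Mul(Rational(1, 2), -12), -20), 11) = Mul(Mul(-6, -20), 11) = Mul(120, 11) = 1320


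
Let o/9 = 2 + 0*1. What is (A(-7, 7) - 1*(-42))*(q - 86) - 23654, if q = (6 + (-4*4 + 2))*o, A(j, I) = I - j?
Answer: -36534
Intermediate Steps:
o = 18 (o = 9*(2 + 0*1) = 9*(2 + 0) = 9*2 = 18)
q = -144 (q = (6 + (-4*4 + 2))*18 = (6 + (-16 + 2))*18 = (6 - 14)*18 = -8*18 = -144)
(A(-7, 7) - 1*(-42))*(q - 86) - 23654 = ((7 - 1*(-7)) - 1*(-42))*(-144 - 86) - 23654 = ((7 + 7) + 42)*(-230) - 23654 = (14 + 42)*(-230) - 23654 = 56*(-230) - 23654 = -12880 - 23654 = -36534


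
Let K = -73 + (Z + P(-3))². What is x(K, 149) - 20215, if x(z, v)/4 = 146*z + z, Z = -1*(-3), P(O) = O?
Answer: -63139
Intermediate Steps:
Z = 3
K = -73 (K = -73 + (3 - 3)² = -73 + 0² = -73 + 0 = -73)
x(z, v) = 588*z (x(z, v) = 4*(146*z + z) = 4*(147*z) = 588*z)
x(K, 149) - 20215 = 588*(-73) - 20215 = -42924 - 20215 = -63139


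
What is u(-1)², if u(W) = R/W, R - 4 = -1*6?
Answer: 4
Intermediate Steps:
R = -2 (R = 4 - 1*6 = 4 - 6 = -2)
u(W) = -2/W
u(-1)² = (-2/(-1))² = (-2*(-1))² = 2² = 4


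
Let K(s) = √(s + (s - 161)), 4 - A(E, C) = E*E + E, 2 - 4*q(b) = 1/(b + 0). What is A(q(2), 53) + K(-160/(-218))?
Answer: 223/64 + I*√1895401/109 ≈ 3.4844 + 12.631*I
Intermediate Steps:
q(b) = ½ - 1/(4*b) (q(b) = ½ - 1/(4*(b + 0)) = ½ - 1/(4*b))
A(E, C) = 4 - E - E² (A(E, C) = 4 - (E*E + E) = 4 - (E² + E) = 4 - (E + E²) = 4 + (-E - E²) = 4 - E - E²)
K(s) = √(-161 + 2*s) (K(s) = √(s + (-161 + s)) = √(-161 + 2*s))
A(q(2), 53) + K(-160/(-218)) = (4 - (-1 + 2*2)/(4*2) - ((¼)*(-1 + 2*2)/2)²) + √(-161 + 2*(-160/(-218))) = (4 - (-1 + 4)/(4*2) - ((¼)*(½)*(-1 + 4))²) + √(-161 + 2*(-160*(-1/218))) = (4 - 3/(4*2) - ((¼)*(½)*3)²) + √(-161 + 2*(80/109)) = (4 - 1*3/8 - (3/8)²) + √(-161 + 160/109) = (4 - 3/8 - 1*9/64) + √(-17389/109) = (4 - 3/8 - 9/64) + I*√1895401/109 = 223/64 + I*√1895401/109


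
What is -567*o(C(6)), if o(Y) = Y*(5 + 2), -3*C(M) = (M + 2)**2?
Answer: 84672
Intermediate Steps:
C(M) = -(2 + M)**2/3 (C(M) = -(M + 2)**2/3 = -(2 + M)**2/3)
o(Y) = 7*Y (o(Y) = Y*7 = 7*Y)
-567*o(C(6)) = -3969*(-(2 + 6)**2/3) = -3969*(-1/3*8**2) = -3969*(-1/3*64) = -3969*(-64)/3 = -567*(-448/3) = 84672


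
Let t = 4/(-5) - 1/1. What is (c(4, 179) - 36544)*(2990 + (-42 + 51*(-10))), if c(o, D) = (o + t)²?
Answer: -2227061802/25 ≈ -8.9082e+7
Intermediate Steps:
t = -9/5 (t = 4*(-⅕) - 1*1 = -⅘ - 1 = -9/5 ≈ -1.8000)
c(o, D) = (-9/5 + o)² (c(o, D) = (o - 9/5)² = (-9/5 + o)²)
(c(4, 179) - 36544)*(2990 + (-42 + 51*(-10))) = ((-9 + 5*4)²/25 - 36544)*(2990 + (-42 + 51*(-10))) = ((-9 + 20)²/25 - 36544)*(2990 + (-42 - 510)) = ((1/25)*11² - 36544)*(2990 - 552) = ((1/25)*121 - 36544)*2438 = (121/25 - 36544)*2438 = -913479/25*2438 = -2227061802/25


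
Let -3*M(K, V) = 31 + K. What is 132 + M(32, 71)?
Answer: 111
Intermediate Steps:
M(K, V) = -31/3 - K/3 (M(K, V) = -(31 + K)/3 = -31/3 - K/3)
132 + M(32, 71) = 132 + (-31/3 - ⅓*32) = 132 + (-31/3 - 32/3) = 132 - 21 = 111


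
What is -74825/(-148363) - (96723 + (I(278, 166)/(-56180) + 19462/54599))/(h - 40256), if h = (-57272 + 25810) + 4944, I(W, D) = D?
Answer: 9890500894915835453/5064635237244915140 ≈ 1.9529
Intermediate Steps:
h = -26518 (h = -31462 + 4944 = -26518)
-74825/(-148363) - (96723 + (I(278, 166)/(-56180) + 19462/54599))/(h - 40256) = -74825/(-148363) - (96723 + (166/(-56180) + 19462/54599))/(-26518 - 40256) = -74825*(-1/148363) - (96723 + (166*(-1/56180) + 19462*(1/54599)))/(-66774) = 74825/148363 - (96723 + (-83/28090 + 19462/54599))*(-1)/66774 = 74825/148363 - (96723 + 542155863/1533685910)*(-1)/66774 = 74825/148363 - 148343244428793*(-1)/(1533685910*66774) = 74825/148363 - 1*(-49447748142931/34136780984780) = 74825/148363 + 49447748142931/34136780984780 = 9890500894915835453/5064635237244915140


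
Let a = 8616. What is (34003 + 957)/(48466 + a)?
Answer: 17480/28541 ≈ 0.61245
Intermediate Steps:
(34003 + 957)/(48466 + a) = (34003 + 957)/(48466 + 8616) = 34960/57082 = 34960*(1/57082) = 17480/28541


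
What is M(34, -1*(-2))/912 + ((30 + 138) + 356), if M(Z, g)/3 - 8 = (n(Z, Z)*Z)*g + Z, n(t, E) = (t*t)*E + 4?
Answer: 1416141/152 ≈ 9316.7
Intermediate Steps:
n(t, E) = 4 + E*t² (n(t, E) = t²*E + 4 = E*t² + 4 = 4 + E*t²)
M(Z, g) = 24 + 3*Z + 3*Z*g*(4 + Z³) (M(Z, g) = 24 + 3*(((4 + Z*Z²)*Z)*g + Z) = 24 + 3*(((4 + Z³)*Z)*g + Z) = 24 + 3*((Z*(4 + Z³))*g + Z) = 24 + 3*(Z*g*(4 + Z³) + Z) = 24 + 3*(Z + Z*g*(4 + Z³)) = 24 + (3*Z + 3*Z*g*(4 + Z³)) = 24 + 3*Z + 3*Z*g*(4 + Z³))
M(34, -1*(-2))/912 + ((30 + 138) + 356) = (24 + 3*34 + 3*34*(-1*(-2))*(4 + 34³))/912 + ((30 + 138) + 356) = (24 + 102 + 3*34*2*(4 + 39304))/912 + (168 + 356) = (24 + 102 + 3*34*2*39308)/912 + 524 = (24 + 102 + 8018832)/912 + 524 = (1/912)*8018958 + 524 = 1336493/152 + 524 = 1416141/152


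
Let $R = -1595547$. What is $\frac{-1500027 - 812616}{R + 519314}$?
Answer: $\frac{2312643}{1076233} \approx 2.1488$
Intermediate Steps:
$\frac{-1500027 - 812616}{R + 519314} = \frac{-1500027 - 812616}{-1595547 + 519314} = - \frac{2312643}{-1076233} = \left(-2312643\right) \left(- \frac{1}{1076233}\right) = \frac{2312643}{1076233}$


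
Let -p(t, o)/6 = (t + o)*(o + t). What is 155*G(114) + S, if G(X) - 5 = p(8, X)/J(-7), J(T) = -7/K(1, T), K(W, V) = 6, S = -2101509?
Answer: 68347582/7 ≈ 9.7639e+6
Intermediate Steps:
J(T) = -7/6
p(t, o) = -6*(o + t)² (p(t, o) = -6*(t + o)*(o + t) = -6*(o + t)*(o + t) = -6*(o + t)²)
G(X) = 5 + 36*(8 + X)²/7 (G(X) = 5 + (-6*(X + 8)²)/(-7/6) = 5 - 6*(8 + X)²*(-6/7) = 5 + 36*(8 + X)²/7)
155*G(114) + S = 155*(5 + 36*(8 + 114)²/7) - 2101509 = 155*(5 + (36/7)*122²) - 2101509 = 155*(5 + (36/7)*14884) - 2101509 = 155*(5 + 535824/7) - 2101509 = 155*(535859/7) - 2101509 = 83058145/7 - 2101509 = 68347582/7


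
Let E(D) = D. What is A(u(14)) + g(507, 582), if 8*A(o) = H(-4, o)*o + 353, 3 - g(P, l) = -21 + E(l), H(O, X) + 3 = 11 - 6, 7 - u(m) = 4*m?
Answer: -4209/8 ≈ -526.13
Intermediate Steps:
u(m) = 7 - 4*m
H(O, X) = 2 (H(O, X) = -3 + (11 - 6) = -3 + 5 = 2)
g(P, l) = 24 - l (g(P, l) = 3 - (-21 + l) = 3 + (21 - l) = 24 - l)
A(o) = 353/8 + o/4 (A(o) = (2*o + 353)/8 = (353 + 2*o)/8 = 353/8 + o/4)
A(u(14)) + g(507, 582) = (353/8 + (7 - 4*14)/4) + (24 - 1*582) = (353/8 + (7 - 56)/4) + (24 - 582) = (353/8 + (¼)*(-49)) - 558 = (353/8 - 49/4) - 558 = 255/8 - 558 = -4209/8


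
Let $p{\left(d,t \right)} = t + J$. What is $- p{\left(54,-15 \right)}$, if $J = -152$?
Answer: $167$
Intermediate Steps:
$p{\left(d,t \right)} = -152 + t$ ($p{\left(d,t \right)} = t - 152 = -152 + t$)
$- p{\left(54,-15 \right)} = - (-152 - 15) = \left(-1\right) \left(-167\right) = 167$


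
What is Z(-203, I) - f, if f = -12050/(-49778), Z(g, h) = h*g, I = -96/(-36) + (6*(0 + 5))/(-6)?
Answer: 35349194/74667 ≈ 473.42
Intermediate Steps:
I = -7/3 (I = -96*(-1/36) + (6*5)*(-⅙) = 8/3 + 30*(-⅙) = 8/3 - 5 = -7/3 ≈ -2.3333)
Z(g, h) = g*h
f = 6025/24889 (f = -12050*(-1/49778) = 6025/24889 ≈ 0.24207)
Z(-203, I) - f = -203*(-7/3) - 1*6025/24889 = 1421/3 - 6025/24889 = 35349194/74667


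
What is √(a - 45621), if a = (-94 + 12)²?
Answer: I*√38897 ≈ 197.22*I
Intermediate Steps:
a = 6724 (a = (-82)² = 6724)
√(a - 45621) = √(6724 - 45621) = √(-38897) = I*√38897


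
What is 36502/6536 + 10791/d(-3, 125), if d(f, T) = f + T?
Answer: 18745805/199348 ≈ 94.036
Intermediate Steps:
d(f, T) = T + f
36502/6536 + 10791/d(-3, 125) = 36502/6536 + 10791/(125 - 3) = 36502*(1/6536) + 10791/122 = 18251/3268 + 10791*(1/122) = 18251/3268 + 10791/122 = 18745805/199348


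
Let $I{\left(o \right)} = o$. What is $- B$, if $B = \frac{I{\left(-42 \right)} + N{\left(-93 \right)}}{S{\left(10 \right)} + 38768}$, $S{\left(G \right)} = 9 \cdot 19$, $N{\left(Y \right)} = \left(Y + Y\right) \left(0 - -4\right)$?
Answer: $\frac{786}{38939} \approx 0.020185$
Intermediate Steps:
$N{\left(Y \right)} = 8 Y$ ($N{\left(Y \right)} = 2 Y \left(0 + 4\right) = 2 Y 4 = 8 Y$)
$S{\left(G \right)} = 171$
$B = - \frac{786}{38939}$ ($B = \frac{-42 + 8 \left(-93\right)}{171 + 38768} = \frac{-42 - 744}{38939} = \left(-786\right) \frac{1}{38939} = - \frac{786}{38939} \approx -0.020185$)
$- B = \left(-1\right) \left(- \frac{786}{38939}\right) = \frac{786}{38939}$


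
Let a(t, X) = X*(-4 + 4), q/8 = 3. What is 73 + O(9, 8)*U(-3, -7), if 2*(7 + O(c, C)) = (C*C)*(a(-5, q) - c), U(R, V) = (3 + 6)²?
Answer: -23822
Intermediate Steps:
q = 24 (q = 8*3 = 24)
a(t, X) = 0 (a(t, X) = X*0 = 0)
U(R, V) = 81 (U(R, V) = 9² = 81)
O(c, C) = -7 - c*C²/2 (O(c, C) = -7 + ((C*C)*(0 - c))/2 = -7 + (C²*(-c))/2 = -7 + (-c*C²)/2 = -7 - c*C²/2)
73 + O(9, 8)*U(-3, -7) = 73 + (-7 - ½*9*8²)*81 = 73 + (-7 - ½*9*64)*81 = 73 + (-7 - 288)*81 = 73 - 295*81 = 73 - 23895 = -23822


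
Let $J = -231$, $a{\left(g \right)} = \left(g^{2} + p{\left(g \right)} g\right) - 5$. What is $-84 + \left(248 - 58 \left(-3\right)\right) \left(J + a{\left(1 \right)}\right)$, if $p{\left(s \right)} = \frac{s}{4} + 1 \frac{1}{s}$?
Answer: $- \frac{197453}{2} \approx -98727.0$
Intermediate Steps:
$p{\left(s \right)} = \frac{1}{s} + \frac{s}{4}$ ($p{\left(s \right)} = s \frac{1}{4} + \frac{1}{s} = \frac{s}{4} + \frac{1}{s} = \frac{1}{s} + \frac{s}{4}$)
$a{\left(g \right)} = -5 + g^{2} + g \left(\frac{1}{g} + \frac{g}{4}\right)$ ($a{\left(g \right)} = \left(g^{2} + \left(\frac{1}{g} + \frac{g}{4}\right) g\right) - 5 = \left(g^{2} + g \left(\frac{1}{g} + \frac{g}{4}\right)\right) - 5 = -5 + g^{2} + g \left(\frac{1}{g} + \frac{g}{4}\right)$)
$-84 + \left(248 - 58 \left(-3\right)\right) \left(J + a{\left(1 \right)}\right) = -84 + \left(248 - 58 \left(-3\right)\right) \left(-231 - \left(4 - \frac{5 \cdot 1^{2}}{4}\right)\right) = -84 + \left(248 - -174\right) \left(-231 + \left(-4 + \frac{5}{4} \cdot 1\right)\right) = -84 + \left(248 + 174\right) \left(-231 + \left(-4 + \frac{5}{4}\right)\right) = -84 + 422 \left(-231 - \frac{11}{4}\right) = -84 + 422 \left(- \frac{935}{4}\right) = -84 - \frac{197285}{2} = - \frac{197453}{2}$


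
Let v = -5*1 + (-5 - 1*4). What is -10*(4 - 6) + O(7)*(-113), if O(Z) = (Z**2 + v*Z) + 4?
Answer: 5105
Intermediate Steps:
v = -14 (v = -5 + (-5 - 4) = -5 - 9 = -14)
O(Z) = 4 + Z**2 - 14*Z (O(Z) = (Z**2 - 14*Z) + 4 = 4 + Z**2 - 14*Z)
-10*(4 - 6) + O(7)*(-113) = -10*(4 - 6) + (4 + 7**2 - 14*7)*(-113) = -10*(-2) + (4 + 49 - 98)*(-113) = 20 - 45*(-113) = 20 + 5085 = 5105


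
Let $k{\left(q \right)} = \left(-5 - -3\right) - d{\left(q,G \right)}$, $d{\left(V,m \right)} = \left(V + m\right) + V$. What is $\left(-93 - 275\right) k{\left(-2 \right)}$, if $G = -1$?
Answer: $-1104$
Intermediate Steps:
$d{\left(V,m \right)} = m + 2 V$
$k{\left(q \right)} = -1 - 2 q$ ($k{\left(q \right)} = \left(-5 - -3\right) - \left(-1 + 2 q\right) = \left(-5 + 3\right) - \left(-1 + 2 q\right) = -2 - \left(-1 + 2 q\right) = -1 - 2 q$)
$\left(-93 - 275\right) k{\left(-2 \right)} = \left(-93 - 275\right) \left(-1 - -4\right) = - 368 \left(-1 + 4\right) = \left(-368\right) 3 = -1104$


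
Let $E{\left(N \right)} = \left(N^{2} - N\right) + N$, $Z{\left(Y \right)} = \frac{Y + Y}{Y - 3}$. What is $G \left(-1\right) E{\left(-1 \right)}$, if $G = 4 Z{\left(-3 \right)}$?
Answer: $-4$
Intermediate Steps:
$Z{\left(Y \right)} = \frac{2 Y}{-3 + Y}$
$G = 4$ ($G = 4 \cdot 2 \left(-3\right) \frac{1}{-3 - 3} = 4 \cdot 2 \left(-3\right) \frac{1}{-6} = 4 \cdot 2 \left(-3\right) \left(- \frac{1}{6}\right) = 4 \cdot 1 = 4$)
$E{\left(N \right)} = N^{2}$
$G \left(-1\right) E{\left(-1 \right)} = 4 \left(-1\right) \left(-1\right)^{2} = \left(-4\right) 1 = -4$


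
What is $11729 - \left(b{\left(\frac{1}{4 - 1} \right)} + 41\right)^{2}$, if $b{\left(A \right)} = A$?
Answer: $\frac{90185}{9} \approx 10021.0$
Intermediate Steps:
$11729 - \left(b{\left(\frac{1}{4 - 1} \right)} + 41\right)^{2} = 11729 - \left(\frac{1}{4 - 1} + 41\right)^{2} = 11729 - \left(\frac{1}{3} + 41\right)^{2} = 11729 - \left(\frac{124}{3}\right)^{2} = 11729 - \frac{15376}{9} = \frac{90185}{9}$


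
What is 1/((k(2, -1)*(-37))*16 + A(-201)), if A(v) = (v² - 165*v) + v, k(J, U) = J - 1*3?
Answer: 1/73957 ≈ 1.3521e-5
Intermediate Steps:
k(J, U) = -3 + J (k(J, U) = J - 3 = -3 + J)
A(v) = v² - 164*v
1/((k(2, -1)*(-37))*16 + A(-201)) = 1/(((-3 + 2)*(-37))*16 - 201*(-164 - 201)) = 1/(-1*(-37)*16 - 201*(-365)) = 1/(37*16 + 73365) = 1/(592 + 73365) = 1/73957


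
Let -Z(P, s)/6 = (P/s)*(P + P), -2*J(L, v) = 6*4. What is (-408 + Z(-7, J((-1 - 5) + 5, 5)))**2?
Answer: 128881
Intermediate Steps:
J(L, v) = -12 (J(L, v) = -3*4 = -1/2*24 = -12)
Z(P, s) = -12*P**2/s (Z(P, s) = -6*P/s*(P + P) = -6*P/s*2*P = -12*P**2/s)
(-408 + Z(-7, J((-1 - 5) + 5, 5)))**2 = (-408 - 12*(-7)**2/(-12))**2 = (-408 - 12*49*(-1/12))**2 = (-408 + 49)**2 = (-359)**2 = 128881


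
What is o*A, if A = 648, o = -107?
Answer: -69336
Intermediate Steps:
o*A = -107*648 = -69336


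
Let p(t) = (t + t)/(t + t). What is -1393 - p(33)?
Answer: -1394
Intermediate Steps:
p(t) = 1 (p(t) = (2*t)/((2*t)) = (2*t)*(1/(2*t)) = 1)
-1393 - p(33) = -1393 - 1*1 = -1393 - 1 = -1394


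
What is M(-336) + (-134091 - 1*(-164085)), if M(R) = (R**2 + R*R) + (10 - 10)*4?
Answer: 255786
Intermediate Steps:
M(R) = 2*R**2 (M(R) = (R**2 + R**2) + 0*4 = 2*R**2 + 0 = 2*R**2)
M(-336) + (-134091 - 1*(-164085)) = 2*(-336)**2 + (-134091 - 1*(-164085)) = 2*112896 + (-134091 + 164085) = 225792 + 29994 = 255786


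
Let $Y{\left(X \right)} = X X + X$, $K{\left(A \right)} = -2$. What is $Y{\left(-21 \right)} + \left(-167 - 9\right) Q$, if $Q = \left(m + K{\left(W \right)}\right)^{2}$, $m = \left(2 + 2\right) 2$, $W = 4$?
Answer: $-5916$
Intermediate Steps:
$m = 8$ ($m = 4 \cdot 2 = 8$)
$Y{\left(X \right)} = X + X^{2}$ ($Y{\left(X \right)} = X^{2} + X = X + X^{2}$)
$Q = 36$ ($Q = \left(8 - 2\right)^{2} = 6^{2} = 36$)
$Y{\left(-21 \right)} + \left(-167 - 9\right) Q = - 21 \left(1 - 21\right) + \left(-167 - 9\right) 36 = \left(-21\right) \left(-20\right) + \left(-167 - 9\right) 36 = 420 - 6336 = -5916$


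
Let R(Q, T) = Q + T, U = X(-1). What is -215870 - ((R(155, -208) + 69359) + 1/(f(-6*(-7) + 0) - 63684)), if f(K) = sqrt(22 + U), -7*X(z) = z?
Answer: -8096021971158524/28389562837 + sqrt(1085)/28389562837 ≈ -2.8518e+5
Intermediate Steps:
X(z) = -z/7
U = 1/7 (U = -1/7*(-1) = 1/7 ≈ 0.14286)
f(K) = sqrt(1085)/7 (f(K) = sqrt(22 + 1/7) = sqrt(155/7) = sqrt(1085)/7)
-215870 - ((R(155, -208) + 69359) + 1/(f(-6*(-7) + 0) - 63684)) = -215870 - (((155 - 208) + 69359) + 1/(sqrt(1085)/7 - 63684)) = -215870 - ((-53 + 69359) + 1/(-63684 + sqrt(1085)/7)) = -215870 - (69306 + 1/(-63684 + sqrt(1085)/7)) = -215870 + (-69306 - 1/(-63684 + sqrt(1085)/7)) = -285176 - 1/(-63684 + sqrt(1085)/7)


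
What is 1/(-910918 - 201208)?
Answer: -1/1112126 ≈ -8.9918e-7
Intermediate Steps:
1/(-910918 - 201208) = 1/(-1112126) = -1/1112126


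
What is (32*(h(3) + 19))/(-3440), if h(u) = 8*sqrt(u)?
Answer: -38/215 - 16*sqrt(3)/215 ≈ -0.30564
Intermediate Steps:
(32*(h(3) + 19))/(-3440) = (32*(8*sqrt(3) + 19))/(-3440) = (32*(19 + 8*sqrt(3)))*(-1/3440) = (608 + 256*sqrt(3))*(-1/3440) = -38/215 - 16*sqrt(3)/215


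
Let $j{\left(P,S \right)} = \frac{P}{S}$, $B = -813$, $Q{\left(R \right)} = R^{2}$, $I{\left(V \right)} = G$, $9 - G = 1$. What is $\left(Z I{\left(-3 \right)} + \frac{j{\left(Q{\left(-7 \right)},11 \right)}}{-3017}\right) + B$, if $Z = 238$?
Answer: $\frac{5172424}{4741} \approx 1091.0$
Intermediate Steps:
$G = 8$ ($G = 9 - 1 = 8$)
$I{\left(V \right)} = 8$
$\left(Z I{\left(-3 \right)} + \frac{j{\left(Q{\left(-7 \right)},11 \right)}}{-3017}\right) + B = \left(238 \cdot 8 + \frac{\left(-7\right)^{2} \cdot \frac{1}{11}}{-3017}\right) - 813 = \left(1904 + 49 \cdot \frac{1}{11} \left(- \frac{1}{3017}\right)\right) - 813 = \left(1904 + \frac{49}{11} \left(- \frac{1}{3017}\right)\right) - 813 = \left(1904 - \frac{7}{4741}\right) - 813 = \frac{9026857}{4741} - 813 = \frac{5172424}{4741}$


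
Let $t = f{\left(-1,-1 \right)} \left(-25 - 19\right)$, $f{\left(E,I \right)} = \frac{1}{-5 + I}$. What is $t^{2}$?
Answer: $\frac{484}{9} \approx 53.778$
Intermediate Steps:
$t = \frac{22}{3}$ ($t = \frac{-25 - 19}{-5 - 1} = \frac{1}{-6} \left(-44\right) = \left(- \frac{1}{6}\right) \left(-44\right) = \frac{22}{3} \approx 7.3333$)
$t^{2} = \left(\frac{22}{3}\right)^{2} = \frac{484}{9}$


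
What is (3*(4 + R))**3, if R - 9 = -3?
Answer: 27000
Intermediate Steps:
R = 6 (R = 9 - 3 = 6)
(3*(4 + R))**3 = (3*(4 + 6))**3 = (3*10)**3 = 30**3 = 27000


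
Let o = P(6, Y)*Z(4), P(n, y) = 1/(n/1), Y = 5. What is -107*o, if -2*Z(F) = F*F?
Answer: 428/3 ≈ 142.67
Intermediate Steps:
Z(F) = -F²/2 (Z(F) = -F*F/2 = -F²/2)
P(n, y) = 1/n (P(n, y) = 1/(n*1) = 1/n)
o = -4/3 (o = (-½*4²)/6 = (-½*16)/6 = (⅙)*(-8) = -4/3 ≈ -1.3333)
-107*o = -107*(-4/3) = 428/3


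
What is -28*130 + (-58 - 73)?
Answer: -3771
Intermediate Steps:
-28*130 + (-58 - 73) = -3640 - 131 = -3771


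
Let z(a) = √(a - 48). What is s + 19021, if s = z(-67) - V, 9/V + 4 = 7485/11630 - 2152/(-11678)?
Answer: 819590604863/43082297 + I*√115 ≈ 19024.0 + 10.724*I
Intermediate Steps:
z(a) = √(-48 + a)
V = -122233626/43082297 (V = 9/(-4 + (7485/11630 - 2152/(-11678))) = 9/(-4 + (7485*(1/11630) - 2152*(-1/11678))) = 9/(-4 + (1497/2326 + 1076/5839)) = 9/(-4 + 11243759/13581514) = 9/(-43082297/13581514) = 9*(-13581514/43082297) = -122233626/43082297 ≈ -2.8372)
s = 122233626/43082297 + I*√115 (s = √(-48 - 67) - 1*(-122233626/43082297) = √(-115) + 122233626/43082297 = I*√115 + 122233626/43082297 = 122233626/43082297 + I*√115 ≈ 2.8372 + 10.724*I)
s + 19021 = (122233626/43082297 + I*√115) + 19021 = 819590604863/43082297 + I*√115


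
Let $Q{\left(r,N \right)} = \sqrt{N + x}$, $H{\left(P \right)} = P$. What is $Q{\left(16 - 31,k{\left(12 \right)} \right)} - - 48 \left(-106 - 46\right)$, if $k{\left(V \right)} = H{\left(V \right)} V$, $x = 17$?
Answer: $-7296 + \sqrt{161} \approx -7283.3$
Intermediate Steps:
$k{\left(V \right)} = V^{2}$ ($k{\left(V \right)} = V V = V^{2}$)
$Q{\left(r,N \right)} = \sqrt{17 + N}$ ($Q{\left(r,N \right)} = \sqrt{N + 17} = \sqrt{17 + N}$)
$Q{\left(16 - 31,k{\left(12 \right)} \right)} - - 48 \left(-106 - 46\right) = \sqrt{17 + 12^{2}} - - 48 \left(-106 - 46\right) = \sqrt{17 + 144} - \left(-48\right) \left(-152\right) = \sqrt{161} - 7296 = -7296 + \sqrt{161}$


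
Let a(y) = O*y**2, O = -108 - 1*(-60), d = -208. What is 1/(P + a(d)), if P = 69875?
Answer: -1/2006797 ≈ -4.9831e-7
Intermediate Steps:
O = -48 (O = -108 + 60 = -48)
a(y) = -48*y**2
1/(P + a(d)) = 1/(69875 - 48*(-208)**2) = 1/(69875 - 48*43264) = 1/(69875 - 2076672) = 1/(-2006797) = -1/2006797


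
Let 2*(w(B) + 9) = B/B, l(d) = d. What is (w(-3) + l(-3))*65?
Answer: -1495/2 ≈ -747.50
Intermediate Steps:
w(B) = -17/2 (w(B) = -9 + (B/B)/2 = -9 + (1/2)*1 = -9 + 1/2 = -17/2)
(w(-3) + l(-3))*65 = (-17/2 - 3)*65 = -23/2*65 = -1495/2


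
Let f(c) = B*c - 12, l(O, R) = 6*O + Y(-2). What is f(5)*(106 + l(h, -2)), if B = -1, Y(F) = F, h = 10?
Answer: -2788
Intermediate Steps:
l(O, R) = -2 + 6*O (l(O, R) = 6*O - 2 = -2 + 6*O)
f(c) = -12 - c (f(c) = -c - 12 = -12 - c)
f(5)*(106 + l(h, -2)) = (-12 - 1*5)*(106 + (-2 + 6*10)) = (-12 - 5)*(106 + (-2 + 60)) = -17*(106 + 58) = -17*164 = -2788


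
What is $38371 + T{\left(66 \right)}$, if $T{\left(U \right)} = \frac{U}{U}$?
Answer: $38372$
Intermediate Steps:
$T{\left(U \right)} = 1$
$38371 + T{\left(66 \right)} = 38371 + 1 = 38372$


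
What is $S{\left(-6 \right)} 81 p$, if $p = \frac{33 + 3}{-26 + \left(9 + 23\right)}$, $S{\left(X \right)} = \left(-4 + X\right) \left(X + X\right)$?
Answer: $58320$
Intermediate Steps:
$S{\left(X \right)} = 2 X \left(-4 + X\right)$ ($S{\left(X \right)} = \left(-4 + X\right) 2 X = 2 X \left(-4 + X\right)$)
$p = 6$ ($p = \frac{36}{-26 + 32} = \frac{36}{6} = 36 \cdot \frac{1}{6} = 6$)
$S{\left(-6 \right)} 81 p = 2 \left(-6\right) \left(-4 - 6\right) 81 \cdot 6 = 2 \left(-6\right) \left(-10\right) 81 \cdot 6 = 120 \cdot 81 \cdot 6 = 9720 \cdot 6 = 58320$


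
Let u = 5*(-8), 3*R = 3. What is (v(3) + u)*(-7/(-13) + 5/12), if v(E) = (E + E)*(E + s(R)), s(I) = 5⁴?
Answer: 138868/39 ≈ 3560.7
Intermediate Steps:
R = 1 (R = (⅓)*3 = 1)
u = -40
s(I) = 625
v(E) = 2*E*(625 + E) (v(E) = (E + E)*(E + 625) = (2*E)*(625 + E) = 2*E*(625 + E))
(v(3) + u)*(-7/(-13) + 5/12) = (2*3*(625 + 3) - 40)*(-7/(-13) + 5/12) = (2*3*628 - 40)*(-7*(-1/13) + 5*(1/12)) = (3768 - 40)*(7/13 + 5/12) = 3728*(149/156) = 138868/39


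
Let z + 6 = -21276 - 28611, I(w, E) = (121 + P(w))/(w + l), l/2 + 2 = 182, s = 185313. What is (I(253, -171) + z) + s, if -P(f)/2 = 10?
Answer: 83012561/613 ≈ 1.3542e+5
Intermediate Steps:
l = 360 (l = -4 + 2*182 = -4 + 364 = 360)
P(f) = -20 (P(f) = -2*10 = -20)
I(w, E) = 101/(360 + w) (I(w, E) = (121 - 20)/(w + 360) = 101/(360 + w))
z = -49893 (z = -6 + (-21276 - 28611) = -6 - 49887 = -49893)
(I(253, -171) + z) + s = (101/(360 + 253) - 49893) + 185313 = (101/613 - 49893) + 185313 = -30584308/613 + 185313 = 83012561/613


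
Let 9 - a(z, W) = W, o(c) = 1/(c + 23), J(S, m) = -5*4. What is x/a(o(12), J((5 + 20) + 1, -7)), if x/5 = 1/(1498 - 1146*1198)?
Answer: -1/7954178 ≈ -1.2572e-7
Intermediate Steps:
J(S, m) = -20
o(c) = 1/(23 + c)
a(z, W) = 9 - W
x = -1/274282 (x = 5/(1498 - 1146*1198) = 5/(1498 - 1372908) = 5/(-1371410) = 5*(-1/1371410) = -1/274282 ≈ -3.6459e-6)
x/a(o(12), J((5 + 20) + 1, -7)) = -1/(274282*(9 - 1*(-20))) = -1/(274282*(9 + 20)) = -1/274282/29 = -1/274282*1/29 = -1/7954178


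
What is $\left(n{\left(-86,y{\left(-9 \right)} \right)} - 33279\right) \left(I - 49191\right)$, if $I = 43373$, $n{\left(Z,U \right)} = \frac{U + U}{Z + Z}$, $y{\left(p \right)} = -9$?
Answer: $\frac{8325514365}{43} \approx 1.9362 \cdot 10^{8}$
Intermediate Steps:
$n{\left(Z,U \right)} = \frac{U}{Z}$ ($n{\left(Z,U \right)} = \frac{2 U}{2 Z} = 2 U \frac{1}{2 Z} = \frac{U}{Z}$)
$\left(n{\left(-86,y{\left(-9 \right)} \right)} - 33279\right) \left(I - 49191\right) = \left(- \frac{9}{-86} - 33279\right) \left(43373 - 49191\right) = \left(\left(-9\right) \left(- \frac{1}{86}\right) - 33279\right) \left(-5818\right) = \left(\frac{9}{86} - 33279\right) \left(-5818\right) = \left(- \frac{2861985}{86}\right) \left(-5818\right) = \frac{8325514365}{43}$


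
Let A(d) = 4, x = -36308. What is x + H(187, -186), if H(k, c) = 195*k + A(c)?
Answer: 161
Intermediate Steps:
H(k, c) = 4 + 195*k (H(k, c) = 195*k + 4 = 4 + 195*k)
x + H(187, -186) = -36308 + (4 + 195*187) = -36308 + (4 + 36465) = -36308 + 36469 = 161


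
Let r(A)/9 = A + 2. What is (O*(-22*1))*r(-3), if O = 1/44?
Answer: 9/2 ≈ 4.5000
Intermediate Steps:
r(A) = 18 + 9*A (r(A) = 9*(A + 2) = 9*(2 + A) = 18 + 9*A)
O = 1/44 ≈ 0.022727
(O*(-22*1))*r(-3) = ((-22*1)/44)*(18 + 9*(-3)) = ((1/44)*(-22))*(18 - 27) = -1/2*(-9) = 9/2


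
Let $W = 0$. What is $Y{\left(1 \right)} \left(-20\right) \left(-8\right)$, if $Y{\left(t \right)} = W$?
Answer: $0$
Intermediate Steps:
$Y{\left(t \right)} = 0$
$Y{\left(1 \right)} \left(-20\right) \left(-8\right) = 0 \left(-20\right) \left(-8\right) = 0 \left(-8\right) = 0$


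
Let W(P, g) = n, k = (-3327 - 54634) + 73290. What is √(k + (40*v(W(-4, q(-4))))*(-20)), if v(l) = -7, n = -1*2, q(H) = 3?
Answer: √20929 ≈ 144.67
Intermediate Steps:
k = 15329 (k = -57961 + 73290 = 15329)
n = -2
W(P, g) = -2
√(k + (40*v(W(-4, q(-4))))*(-20)) = √(15329 + (40*(-7))*(-20)) = √(15329 - 280*(-20)) = √(15329 + 5600) = √20929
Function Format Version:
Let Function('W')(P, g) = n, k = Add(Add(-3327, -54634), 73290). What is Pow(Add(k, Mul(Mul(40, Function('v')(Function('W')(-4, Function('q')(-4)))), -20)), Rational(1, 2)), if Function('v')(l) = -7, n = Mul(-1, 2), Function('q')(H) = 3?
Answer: Pow(20929, Rational(1, 2)) ≈ 144.67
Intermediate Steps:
k = 15329 (k = Add(-57961, 73290) = 15329)
n = -2
Function('W')(P, g) = -2
Pow(Add(k, Mul(Mul(40, Function('v')(Function('W')(-4, Function('q')(-4)))), -20)), Rational(1, 2)) = Pow(Add(15329, Mul(Mul(40, -7), -20)), Rational(1, 2)) = Pow(Add(15329, Mul(-280, -20)), Rational(1, 2)) = Pow(Add(15329, 5600), Rational(1, 2)) = Pow(20929, Rational(1, 2))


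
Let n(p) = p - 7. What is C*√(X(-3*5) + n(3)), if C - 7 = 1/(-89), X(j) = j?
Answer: 622*I*√19/89 ≈ 30.463*I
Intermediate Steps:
n(p) = -7 + p
C = 622/89 (C = 7 + 1/(-89) = 7 - 1/89 = 622/89 ≈ 6.9888)
C*√(X(-3*5) + n(3)) = 622*√(-3*5 + (-7 + 3))/89 = 622*√(-15 - 4)/89 = 622*√(-19)/89 = 622*(I*√19)/89 = 622*I*√19/89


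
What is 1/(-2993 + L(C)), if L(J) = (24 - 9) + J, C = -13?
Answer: -1/2991 ≈ -0.00033434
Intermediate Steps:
L(J) = 15 + J
1/(-2993 + L(C)) = 1/(-2993 + (15 - 13)) = 1/(-2993 + 2) = 1/(-2991) = -1/2991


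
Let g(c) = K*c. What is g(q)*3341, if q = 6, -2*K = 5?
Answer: -50115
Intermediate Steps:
K = -5/2 (K = -½*5 = -5/2 ≈ -2.5000)
g(c) = -5*c/2
g(q)*3341 = -5/2*6*3341 = -15*3341 = -50115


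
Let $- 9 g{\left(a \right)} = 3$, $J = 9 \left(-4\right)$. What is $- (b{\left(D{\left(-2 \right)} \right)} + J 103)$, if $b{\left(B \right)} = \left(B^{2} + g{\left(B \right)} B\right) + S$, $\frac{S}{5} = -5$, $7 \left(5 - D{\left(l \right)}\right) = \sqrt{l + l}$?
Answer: $\frac{545333}{147} + \frac{58 i}{21} \approx 3709.8 + 2.7619 i$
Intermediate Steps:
$D{\left(l \right)} = 5 - \frac{\sqrt{2} \sqrt{l}}{7}$ ($D{\left(l \right)} = 5 - \frac{\sqrt{l + l}}{7} = 5 - \frac{\sqrt{2 l}}{7} = 5 - \frac{\sqrt{2} \sqrt{l}}{7}$)
$J = -36$
$g{\left(a \right)} = - \frac{1}{3}$ ($g{\left(a \right)} = \left(- \frac{1}{9}\right) 3 = - \frac{1}{3}$)
$S = -25$ ($S = 5 \left(-5\right) = -25$)
$b{\left(B \right)} = -25 + B^{2} - \frac{B}{3}$ ($b{\left(B \right)} = \left(B^{2} - \frac{B}{3}\right) - 25 = -25 + B^{2} - \frac{B}{3}$)
$- (b{\left(D{\left(-2 \right)} \right)} + J 103) = - (\left(-25 + \left(5 - \frac{\sqrt{2} \sqrt{-2}}{7}\right)^{2} - \frac{5 - \frac{\sqrt{2} \sqrt{-2}}{7}}{3}\right) - 3708) = - (\left(-25 + \left(5 - \frac{\sqrt{2} i \sqrt{2}}{7}\right)^{2} - \frac{5 - \frac{\sqrt{2} i \sqrt{2}}{7}}{3}\right) - 3708) = - (\left(-25 + \left(5 - \frac{2 i}{7}\right)^{2} - \frac{5 - \frac{2 i}{7}}{3}\right) - 3708) = - (\left(-25 + \left(5 - \frac{2 i}{7}\right)^{2} - \left(\frac{5}{3} - \frac{2 i}{21}\right)\right) - 3708) = - (\left(- \frac{80}{3} + \left(5 - \frac{2 i}{7}\right)^{2} + \frac{2 i}{21}\right) - 3708) = - (- \frac{11204}{3} + \left(5 - \frac{2 i}{7}\right)^{2} + \frac{2 i}{21}) = \frac{11204}{3} - \left(5 - \frac{2 i}{7}\right)^{2} - \frac{2 i}{21}$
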